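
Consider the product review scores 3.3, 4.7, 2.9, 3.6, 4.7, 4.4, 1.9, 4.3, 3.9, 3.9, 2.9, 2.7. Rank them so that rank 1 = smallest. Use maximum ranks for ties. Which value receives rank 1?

1.9

Sorted (ascending): 1.9, 2.7, 2.9, 2.9, 3.3, 3.6, 3.9, 3.9, 4.3, 4.4, 4.7, 4.7
The 2 values of 2.9 occupy positions 3–4 → each gets rank 4.
The 2 values of 3.9 occupy positions 7–8 → each gets rank 8.
The 2 values of 4.7 occupy positions 11–12 → each gets rank 12.
Rank 1 → value 1.9.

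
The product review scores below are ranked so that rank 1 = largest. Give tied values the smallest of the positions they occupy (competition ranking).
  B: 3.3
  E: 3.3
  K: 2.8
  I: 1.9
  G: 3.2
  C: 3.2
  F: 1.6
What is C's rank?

Sorted (descending): 3.3, 3.3, 3.2, 3.2, 2.8, 1.9, 1.6
The 2 values of 3.3 occupy positions 1–2 → each gets rank 1.
The 2 values of 3.2 occupy positions 3–4 → each gets rank 3.
C has value 3.2 → rank 3.

3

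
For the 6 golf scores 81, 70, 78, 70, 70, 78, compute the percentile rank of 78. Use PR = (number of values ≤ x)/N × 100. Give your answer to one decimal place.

N = 6.
Strictly below 78: 3. Equal to 78: 2.
PR = 5/6 × 100 = 83.3

83.3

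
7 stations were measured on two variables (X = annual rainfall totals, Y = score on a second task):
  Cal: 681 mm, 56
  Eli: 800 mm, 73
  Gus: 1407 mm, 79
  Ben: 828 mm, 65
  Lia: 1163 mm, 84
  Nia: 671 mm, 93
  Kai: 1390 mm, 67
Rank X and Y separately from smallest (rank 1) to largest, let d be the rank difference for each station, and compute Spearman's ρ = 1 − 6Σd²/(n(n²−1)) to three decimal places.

0.000

Ranks of variable 1: 2, 3, 7, 4, 5, 1, 6
Ranks of variable 2: 1, 4, 5, 2, 6, 7, 3
d = r₁ − r₂: 1, -1, 2, 2, -1, -6, 3
d²: 1, 1, 4, 4, 1, 36, 9; Σd² = 56
ρ = 1 − 6·56/(7·48) = 1 − 336/336 = 0.000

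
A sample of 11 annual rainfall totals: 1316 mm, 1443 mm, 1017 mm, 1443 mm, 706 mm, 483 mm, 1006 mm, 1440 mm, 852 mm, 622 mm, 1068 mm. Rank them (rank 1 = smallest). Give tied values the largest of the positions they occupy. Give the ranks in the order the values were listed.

8, 11, 6, 11, 3, 1, 5, 9, 4, 2, 7

Sorted (ascending): 483, 622, 706, 852, 1006, 1017, 1068, 1316, 1440, 1443, 1443
The 2 values of 1443 occupy positions 10–11 → each gets rank 11.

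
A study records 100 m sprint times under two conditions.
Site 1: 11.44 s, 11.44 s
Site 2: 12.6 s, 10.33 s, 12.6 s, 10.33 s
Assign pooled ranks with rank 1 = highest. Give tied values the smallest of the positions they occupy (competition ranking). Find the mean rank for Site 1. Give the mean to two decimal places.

3.00

Sorted (descending): 12.6, 12.6, 11.44, 11.44, 10.33, 10.33
The 2 values of 12.6 occupy positions 1–2 → each gets rank 1.
The 2 values of 11.44 occupy positions 3–4 → each gets rank 3.
The 2 values of 10.33 occupy positions 5–6 → each gets rank 5.
Site 1 values → pooled ranks: 11.44→3, 11.44→3
Mean rank = (3 + 3) / 2 = 3.00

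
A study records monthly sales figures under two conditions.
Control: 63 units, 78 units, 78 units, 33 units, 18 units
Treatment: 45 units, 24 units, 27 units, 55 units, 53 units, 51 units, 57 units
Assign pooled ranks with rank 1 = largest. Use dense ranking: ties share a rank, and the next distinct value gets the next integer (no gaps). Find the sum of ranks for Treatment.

Sorted (descending): 78, 78, 63, 57, 55, 53, 51, 45, 33, 27, 24, 18
The 2 values of 78 share dense rank 1.
Remaining distinct values take the next consecutive integers.
Treatment values → pooled ranks: 45→7, 24→10, 27→9, 55→4, 53→5, 51→6, 57→3
Rank sum = 7 + 10 + 9 + 4 + 5 + 6 + 3 = 44

44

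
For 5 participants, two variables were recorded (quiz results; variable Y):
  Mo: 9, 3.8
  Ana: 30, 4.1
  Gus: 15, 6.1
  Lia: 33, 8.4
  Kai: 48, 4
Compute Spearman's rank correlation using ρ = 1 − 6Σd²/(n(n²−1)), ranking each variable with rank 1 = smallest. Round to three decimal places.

0.300

Ranks of variable 1: 1, 3, 2, 4, 5
Ranks of variable 2: 1, 3, 4, 5, 2
d = r₁ − r₂: 0, 0, -2, -1, 3
d²: 0, 0, 4, 1, 9; Σd² = 14
ρ = 1 − 6·14/(5·24) = 1 − 84/120 = 0.300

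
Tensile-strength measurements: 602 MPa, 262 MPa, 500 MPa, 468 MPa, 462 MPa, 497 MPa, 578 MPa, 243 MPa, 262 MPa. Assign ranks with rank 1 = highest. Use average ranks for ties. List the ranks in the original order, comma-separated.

Sorted (descending): 602, 578, 500, 497, 468, 462, 262, 262, 243
The 2 values of 262 occupy positions 7–8 → average rank (7+8)/2 = 7.5.

1, 7.5, 3, 5, 6, 4, 2, 9, 7.5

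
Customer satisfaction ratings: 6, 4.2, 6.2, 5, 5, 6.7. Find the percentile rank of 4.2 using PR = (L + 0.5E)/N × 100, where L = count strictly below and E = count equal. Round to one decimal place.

8.3

N = 6.
Strictly below 4.2: 0. Equal to 4.2: 1.
PR = (0 + 0.5·1)/6 × 100 = 8.3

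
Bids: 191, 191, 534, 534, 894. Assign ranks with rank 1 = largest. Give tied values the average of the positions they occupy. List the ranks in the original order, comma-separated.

Sorted (descending): 894, 534, 534, 191, 191
The 2 values of 534 occupy positions 2–3 → average rank (2+3)/2 = 2.5.
The 2 values of 191 occupy positions 4–5 → average rank (4+5)/2 = 4.5.

4.5, 4.5, 2.5, 2.5, 1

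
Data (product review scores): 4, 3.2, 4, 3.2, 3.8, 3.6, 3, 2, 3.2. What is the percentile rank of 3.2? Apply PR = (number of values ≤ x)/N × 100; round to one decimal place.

N = 9.
Strictly below 3.2: 2. Equal to 3.2: 3.
PR = 5/9 × 100 = 55.6

55.6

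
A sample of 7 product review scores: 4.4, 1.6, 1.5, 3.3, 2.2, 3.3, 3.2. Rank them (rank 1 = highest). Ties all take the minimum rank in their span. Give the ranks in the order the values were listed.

1, 6, 7, 2, 5, 2, 4

Sorted (descending): 4.4, 3.3, 3.3, 3.2, 2.2, 1.6, 1.5
The 2 values of 3.3 occupy positions 2–3 → each gets rank 2.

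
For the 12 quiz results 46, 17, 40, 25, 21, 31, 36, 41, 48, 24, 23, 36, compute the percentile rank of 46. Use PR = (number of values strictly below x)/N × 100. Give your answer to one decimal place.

N = 12.
Strictly below 46: 10. Equal to 46: 1.
PR = 10/12 × 100 = 83.3

83.3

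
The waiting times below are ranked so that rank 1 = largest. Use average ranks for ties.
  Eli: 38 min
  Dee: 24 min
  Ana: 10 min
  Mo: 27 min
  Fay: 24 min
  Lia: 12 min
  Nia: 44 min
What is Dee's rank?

4.5

Sorted (descending): 44, 38, 27, 24, 24, 12, 10
The 2 values of 24 occupy positions 4–5 → average rank (4+5)/2 = 4.5.
Dee has value 24 min → rank 4.5.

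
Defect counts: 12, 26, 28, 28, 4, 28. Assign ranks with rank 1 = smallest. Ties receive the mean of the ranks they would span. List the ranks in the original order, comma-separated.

2, 3, 5, 5, 1, 5

Sorted (ascending): 4, 12, 26, 28, 28, 28
The 3 values of 28 occupy positions 4–6 → average rank 5.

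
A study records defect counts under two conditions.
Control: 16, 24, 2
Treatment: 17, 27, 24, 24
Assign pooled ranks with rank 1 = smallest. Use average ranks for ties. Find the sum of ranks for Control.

8

Sorted (ascending): 2, 16, 17, 24, 24, 24, 27
The 3 values of 24 occupy positions 4–6 → average rank 5.
Control values → pooled ranks: 16→2, 24→5, 2→1
Rank sum = 2 + 5 + 1 = 8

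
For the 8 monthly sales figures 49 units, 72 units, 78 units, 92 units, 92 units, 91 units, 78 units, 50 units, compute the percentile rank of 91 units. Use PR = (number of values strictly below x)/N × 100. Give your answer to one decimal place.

62.5

N = 8.
Strictly below 91: 5. Equal to 91: 1.
PR = 5/8 × 100 = 62.5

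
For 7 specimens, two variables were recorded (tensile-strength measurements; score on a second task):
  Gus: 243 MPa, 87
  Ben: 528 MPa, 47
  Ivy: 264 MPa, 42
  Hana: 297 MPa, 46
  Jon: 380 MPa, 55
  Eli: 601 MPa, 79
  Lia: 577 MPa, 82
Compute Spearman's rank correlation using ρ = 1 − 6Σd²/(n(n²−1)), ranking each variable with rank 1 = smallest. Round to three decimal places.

Ranks of variable 1: 1, 5, 2, 3, 4, 7, 6
Ranks of variable 2: 7, 3, 1, 2, 4, 5, 6
d = r₁ − r₂: -6, 2, 1, 1, 0, 2, 0
d²: 36, 4, 1, 1, 0, 4, 0; Σd² = 46
ρ = 1 − 6·46/(7·48) = 1 − 276/336 = 0.179

0.179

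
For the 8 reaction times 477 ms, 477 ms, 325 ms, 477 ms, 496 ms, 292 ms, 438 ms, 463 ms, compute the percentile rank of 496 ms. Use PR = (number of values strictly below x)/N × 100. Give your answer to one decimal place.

N = 8.
Strictly below 496: 7. Equal to 496: 1.
PR = 7/8 × 100 = 87.5

87.5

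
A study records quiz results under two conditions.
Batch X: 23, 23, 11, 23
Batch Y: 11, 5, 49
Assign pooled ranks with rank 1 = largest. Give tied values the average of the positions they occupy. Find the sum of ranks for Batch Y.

Sorted (descending): 49, 23, 23, 23, 11, 11, 5
The 3 values of 23 occupy positions 2–4 → average rank 3.
The 2 values of 11 occupy positions 5–6 → average rank (5+6)/2 = 5.5.
Batch Y values → pooled ranks: 11→5.5, 5→7, 49→1
Rank sum = 5.5 + 7 + 1 = 13.5

13.5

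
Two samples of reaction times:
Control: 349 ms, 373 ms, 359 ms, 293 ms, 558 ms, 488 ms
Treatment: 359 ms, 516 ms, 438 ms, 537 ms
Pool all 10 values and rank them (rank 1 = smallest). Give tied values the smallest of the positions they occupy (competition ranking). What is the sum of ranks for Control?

28

Sorted (ascending): 293, 349, 359, 359, 373, 438, 488, 516, 537, 558
The 2 values of 359 occupy positions 3–4 → each gets rank 3.
Control values → pooled ranks: 349→2, 373→5, 359→3, 293→1, 558→10, 488→7
Rank sum = 2 + 5 + 3 + 1 + 10 + 7 = 28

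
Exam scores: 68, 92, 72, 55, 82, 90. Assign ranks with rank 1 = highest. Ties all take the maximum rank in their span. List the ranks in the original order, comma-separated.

5, 1, 4, 6, 3, 2

Sorted (descending): 92, 90, 82, 72, 68, 55
No ties — each value takes its position as its rank.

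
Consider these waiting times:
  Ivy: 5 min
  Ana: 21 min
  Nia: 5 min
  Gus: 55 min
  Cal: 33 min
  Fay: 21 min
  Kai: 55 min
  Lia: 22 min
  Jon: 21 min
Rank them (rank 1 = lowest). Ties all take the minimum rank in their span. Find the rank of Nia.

Sorted (ascending): 5, 5, 21, 21, 21, 22, 33, 55, 55
The 2 values of 5 occupy positions 1–2 → each gets rank 1.
The 3 values of 21 occupy positions 3–5 → each gets rank 3.
The 2 values of 55 occupy positions 8–9 → each gets rank 8.
Nia has value 5 min → rank 1.

1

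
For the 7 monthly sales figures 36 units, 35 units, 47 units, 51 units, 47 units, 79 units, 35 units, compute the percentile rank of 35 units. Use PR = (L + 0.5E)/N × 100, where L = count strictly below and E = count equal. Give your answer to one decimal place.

14.3

N = 7.
Strictly below 35: 0. Equal to 35: 2.
PR = (0 + 0.5·2)/7 × 100 = 14.3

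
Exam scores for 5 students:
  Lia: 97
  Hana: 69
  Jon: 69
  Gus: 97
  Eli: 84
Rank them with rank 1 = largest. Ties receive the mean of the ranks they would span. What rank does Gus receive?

1.5

Sorted (descending): 97, 97, 84, 69, 69
The 2 values of 97 occupy positions 1–2 → average rank (1+2)/2 = 1.5.
The 2 values of 69 occupy positions 4–5 → average rank (4+5)/2 = 4.5.
Gus has value 97 → rank 1.5.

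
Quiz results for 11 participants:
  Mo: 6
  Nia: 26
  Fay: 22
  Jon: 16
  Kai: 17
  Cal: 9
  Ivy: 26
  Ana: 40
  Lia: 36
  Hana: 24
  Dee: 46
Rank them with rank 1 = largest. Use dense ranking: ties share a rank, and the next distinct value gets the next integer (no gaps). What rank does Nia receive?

Sorted (descending): 46, 40, 36, 26, 26, 24, 22, 17, 16, 9, 6
The 2 values of 26 share dense rank 4.
Remaining distinct values take the next consecutive integers.
Nia has value 26 → rank 4.

4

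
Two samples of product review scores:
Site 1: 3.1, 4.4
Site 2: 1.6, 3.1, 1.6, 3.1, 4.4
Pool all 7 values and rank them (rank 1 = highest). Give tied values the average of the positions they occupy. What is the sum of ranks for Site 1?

Sorted (descending): 4.4, 4.4, 3.1, 3.1, 3.1, 1.6, 1.6
The 2 values of 4.4 occupy positions 1–2 → average rank (1+2)/2 = 1.5.
The 3 values of 3.1 occupy positions 3–5 → average rank 4.
The 2 values of 1.6 occupy positions 6–7 → average rank (6+7)/2 = 6.5.
Site 1 values → pooled ranks: 3.1→4, 4.4→1.5
Rank sum = 4 + 1.5 = 5.5

5.5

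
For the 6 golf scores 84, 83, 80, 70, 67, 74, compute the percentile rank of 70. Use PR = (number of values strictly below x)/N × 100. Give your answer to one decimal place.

16.7

N = 6.
Strictly below 70: 1. Equal to 70: 1.
PR = 1/6 × 100 = 16.7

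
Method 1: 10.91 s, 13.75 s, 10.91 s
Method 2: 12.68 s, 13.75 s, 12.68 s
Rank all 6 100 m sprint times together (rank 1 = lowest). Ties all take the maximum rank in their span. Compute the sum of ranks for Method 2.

Sorted (ascending): 10.91, 10.91, 12.68, 12.68, 13.75, 13.75
The 2 values of 10.91 occupy positions 1–2 → each gets rank 2.
The 2 values of 12.68 occupy positions 3–4 → each gets rank 4.
The 2 values of 13.75 occupy positions 5–6 → each gets rank 6.
Method 2 values → pooled ranks: 12.68→4, 13.75→6, 12.68→4
Rank sum = 4 + 6 + 4 = 14

14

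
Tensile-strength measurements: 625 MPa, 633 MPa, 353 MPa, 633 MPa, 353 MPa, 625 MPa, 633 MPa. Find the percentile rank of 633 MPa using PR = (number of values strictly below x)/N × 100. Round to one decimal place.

N = 7.
Strictly below 633: 4. Equal to 633: 3.
PR = 4/7 × 100 = 57.1

57.1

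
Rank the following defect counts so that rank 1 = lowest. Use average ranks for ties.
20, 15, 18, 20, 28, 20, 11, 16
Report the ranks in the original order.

6, 2, 4, 6, 8, 6, 1, 3

Sorted (ascending): 11, 15, 16, 18, 20, 20, 20, 28
The 3 values of 20 occupy positions 5–7 → average rank 6.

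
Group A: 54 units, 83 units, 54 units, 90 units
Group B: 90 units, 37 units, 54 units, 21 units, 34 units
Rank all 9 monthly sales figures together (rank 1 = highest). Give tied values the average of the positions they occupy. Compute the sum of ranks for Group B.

Sorted (descending): 90, 90, 83, 54, 54, 54, 37, 34, 21
The 2 values of 90 occupy positions 1–2 → average rank (1+2)/2 = 1.5.
The 3 values of 54 occupy positions 4–6 → average rank 5.
Group B values → pooled ranks: 90→1.5, 37→7, 54→5, 21→9, 34→8
Rank sum = 1.5 + 7 + 5 + 9 + 8 = 30.5

30.5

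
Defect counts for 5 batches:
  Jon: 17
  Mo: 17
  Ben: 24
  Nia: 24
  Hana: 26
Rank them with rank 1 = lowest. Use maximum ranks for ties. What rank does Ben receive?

Sorted (ascending): 17, 17, 24, 24, 26
The 2 values of 17 occupy positions 1–2 → each gets rank 2.
The 2 values of 24 occupy positions 3–4 → each gets rank 4.
Ben has value 24 → rank 4.

4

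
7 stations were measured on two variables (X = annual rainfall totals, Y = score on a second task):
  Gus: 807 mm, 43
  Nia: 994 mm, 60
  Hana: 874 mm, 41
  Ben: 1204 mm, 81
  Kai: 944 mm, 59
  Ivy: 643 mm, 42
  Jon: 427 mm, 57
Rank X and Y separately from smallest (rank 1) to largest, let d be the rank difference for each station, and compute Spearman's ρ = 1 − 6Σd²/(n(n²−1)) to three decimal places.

0.679

Ranks of variable 1: 3, 6, 4, 7, 5, 2, 1
Ranks of variable 2: 3, 6, 1, 7, 5, 2, 4
d = r₁ − r₂: 0, 0, 3, 0, 0, 0, -3
d²: 0, 0, 9, 0, 0, 0, 9; Σd² = 18
ρ = 1 − 6·18/(7·48) = 1 − 108/336 = 0.679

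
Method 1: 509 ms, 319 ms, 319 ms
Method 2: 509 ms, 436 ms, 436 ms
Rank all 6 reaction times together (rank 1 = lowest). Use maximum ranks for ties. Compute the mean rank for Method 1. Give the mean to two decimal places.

3.33

Sorted (ascending): 319, 319, 436, 436, 509, 509
The 2 values of 319 occupy positions 1–2 → each gets rank 2.
The 2 values of 436 occupy positions 3–4 → each gets rank 4.
The 2 values of 509 occupy positions 5–6 → each gets rank 6.
Method 1 values → pooled ranks: 509→6, 319→2, 319→2
Mean rank = (6 + 2 + 2) / 3 = 3.33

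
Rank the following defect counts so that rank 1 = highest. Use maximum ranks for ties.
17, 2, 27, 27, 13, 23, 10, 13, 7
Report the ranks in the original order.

4, 9, 2, 2, 6, 3, 7, 6, 8

Sorted (descending): 27, 27, 23, 17, 13, 13, 10, 7, 2
The 2 values of 27 occupy positions 1–2 → each gets rank 2.
The 2 values of 13 occupy positions 5–6 → each gets rank 6.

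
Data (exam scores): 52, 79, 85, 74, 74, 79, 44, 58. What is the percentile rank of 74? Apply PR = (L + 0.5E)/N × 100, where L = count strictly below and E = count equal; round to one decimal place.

50.0

N = 8.
Strictly below 74: 3. Equal to 74: 2.
PR = (3 + 0.5·2)/8 × 100 = 50.0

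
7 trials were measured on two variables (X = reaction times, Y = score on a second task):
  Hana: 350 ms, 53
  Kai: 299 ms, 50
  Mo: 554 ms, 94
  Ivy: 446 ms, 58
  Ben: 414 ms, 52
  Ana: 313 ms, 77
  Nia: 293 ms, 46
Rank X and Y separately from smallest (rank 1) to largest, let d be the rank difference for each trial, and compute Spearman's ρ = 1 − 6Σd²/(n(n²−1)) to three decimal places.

Ranks of variable 1: 4, 2, 7, 6, 5, 3, 1
Ranks of variable 2: 4, 2, 7, 5, 3, 6, 1
d = r₁ − r₂: 0, 0, 0, 1, 2, -3, 0
d²: 0, 0, 0, 1, 4, 9, 0; Σd² = 14
ρ = 1 − 6·14/(7·48) = 1 − 84/336 = 0.750

0.750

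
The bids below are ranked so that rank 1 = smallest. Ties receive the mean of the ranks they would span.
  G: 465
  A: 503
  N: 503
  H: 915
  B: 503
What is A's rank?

3

Sorted (ascending): 465, 503, 503, 503, 915
The 3 values of 503 occupy positions 2–4 → average rank 3.
A has value 503 → rank 3.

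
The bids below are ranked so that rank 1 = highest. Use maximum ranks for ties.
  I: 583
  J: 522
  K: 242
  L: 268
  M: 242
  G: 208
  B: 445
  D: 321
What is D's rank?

4

Sorted (descending): 583, 522, 445, 321, 268, 242, 242, 208
The 2 values of 242 occupy positions 6–7 → each gets rank 7.
D has value 321 → rank 4.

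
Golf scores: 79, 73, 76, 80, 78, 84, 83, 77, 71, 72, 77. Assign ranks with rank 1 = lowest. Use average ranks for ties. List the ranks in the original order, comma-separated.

8, 3, 4, 9, 7, 11, 10, 5.5, 1, 2, 5.5

Sorted (ascending): 71, 72, 73, 76, 77, 77, 78, 79, 80, 83, 84
The 2 values of 77 occupy positions 5–6 → average rank (5+6)/2 = 5.5.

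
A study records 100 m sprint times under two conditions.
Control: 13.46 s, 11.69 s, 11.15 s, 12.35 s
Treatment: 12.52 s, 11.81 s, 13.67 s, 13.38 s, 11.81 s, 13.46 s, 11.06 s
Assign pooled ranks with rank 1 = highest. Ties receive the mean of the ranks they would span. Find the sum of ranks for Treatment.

38.5

Sorted (descending): 13.67, 13.46, 13.46, 13.38, 12.52, 12.35, 11.81, 11.81, 11.69, 11.15, 11.06
The 2 values of 13.46 occupy positions 2–3 → average rank (2+3)/2 = 2.5.
The 2 values of 11.81 occupy positions 7–8 → average rank (7+8)/2 = 7.5.
Treatment values → pooled ranks: 12.52→5, 11.81→7.5, 13.67→1, 13.38→4, 11.81→7.5, 13.46→2.5, 11.06→11
Rank sum = 5 + 7.5 + 1 + 4 + 7.5 + 2.5 + 11 = 38.5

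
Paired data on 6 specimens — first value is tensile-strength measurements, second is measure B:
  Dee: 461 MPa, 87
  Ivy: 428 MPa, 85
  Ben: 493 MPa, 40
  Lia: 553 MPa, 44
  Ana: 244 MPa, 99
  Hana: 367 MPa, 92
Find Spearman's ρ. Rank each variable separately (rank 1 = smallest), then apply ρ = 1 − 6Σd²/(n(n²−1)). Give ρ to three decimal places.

Ranks of variable 1: 4, 3, 5, 6, 1, 2
Ranks of variable 2: 4, 3, 1, 2, 6, 5
d = r₁ − r₂: 0, 0, 4, 4, -5, -3
d²: 0, 0, 16, 16, 25, 9; Σd² = 66
ρ = 1 − 6·66/(6·35) = 1 − 396/210 = -0.886

-0.886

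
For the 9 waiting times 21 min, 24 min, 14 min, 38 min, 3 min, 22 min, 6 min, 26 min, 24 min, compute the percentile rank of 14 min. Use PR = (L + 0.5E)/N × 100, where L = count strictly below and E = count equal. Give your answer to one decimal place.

27.8

N = 9.
Strictly below 14: 2. Equal to 14: 1.
PR = (2 + 0.5·1)/9 × 100 = 27.8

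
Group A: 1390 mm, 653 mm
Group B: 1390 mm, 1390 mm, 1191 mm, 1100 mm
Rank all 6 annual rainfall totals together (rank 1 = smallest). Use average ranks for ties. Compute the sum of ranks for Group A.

6

Sorted (ascending): 653, 1100, 1191, 1390, 1390, 1390
The 3 values of 1390 occupy positions 4–6 → average rank 5.
Group A values → pooled ranks: 1390→5, 653→1
Rank sum = 5 + 1 = 6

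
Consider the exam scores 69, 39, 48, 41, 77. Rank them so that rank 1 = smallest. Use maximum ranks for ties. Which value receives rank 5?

77

Sorted (ascending): 39, 41, 48, 69, 77
No ties — each value takes its position as its rank.
Rank 5 → value 77.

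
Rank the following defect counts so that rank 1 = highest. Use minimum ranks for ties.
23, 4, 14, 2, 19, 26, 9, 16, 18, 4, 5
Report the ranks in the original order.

Sorted (descending): 26, 23, 19, 18, 16, 14, 9, 5, 4, 4, 2
The 2 values of 4 occupy positions 9–10 → each gets rank 9.

2, 9, 6, 11, 3, 1, 7, 5, 4, 9, 8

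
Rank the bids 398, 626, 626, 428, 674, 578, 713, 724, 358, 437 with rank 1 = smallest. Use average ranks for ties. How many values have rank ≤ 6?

Sorted (ascending): 358, 398, 428, 437, 578, 626, 626, 674, 713, 724
The 2 values of 626 occupy positions 6–7 → average rank (6+7)/2 = 6.5.
Ranks ≤ 6: {1, 2, 3, 4, 5} → 5 values.

5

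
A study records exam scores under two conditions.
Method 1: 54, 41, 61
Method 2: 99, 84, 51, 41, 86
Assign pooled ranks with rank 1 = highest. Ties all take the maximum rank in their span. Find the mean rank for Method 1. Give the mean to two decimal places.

5.67

Sorted (descending): 99, 86, 84, 61, 54, 51, 41, 41
The 2 values of 41 occupy positions 7–8 → each gets rank 8.
Method 1 values → pooled ranks: 54→5, 41→8, 61→4
Mean rank = (5 + 8 + 4) / 3 = 5.67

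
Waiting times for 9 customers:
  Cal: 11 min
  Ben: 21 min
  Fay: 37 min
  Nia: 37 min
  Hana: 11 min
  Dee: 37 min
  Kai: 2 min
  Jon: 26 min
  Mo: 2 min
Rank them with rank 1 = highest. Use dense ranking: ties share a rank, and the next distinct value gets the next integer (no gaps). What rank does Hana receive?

Sorted (descending): 37, 37, 37, 26, 21, 11, 11, 2, 2
The 3 values of 37 share dense rank 1.
The 2 values of 11 share dense rank 4.
The 2 values of 2 share dense rank 5.
Remaining distinct values take the next consecutive integers.
Hana has value 11 min → rank 4.

4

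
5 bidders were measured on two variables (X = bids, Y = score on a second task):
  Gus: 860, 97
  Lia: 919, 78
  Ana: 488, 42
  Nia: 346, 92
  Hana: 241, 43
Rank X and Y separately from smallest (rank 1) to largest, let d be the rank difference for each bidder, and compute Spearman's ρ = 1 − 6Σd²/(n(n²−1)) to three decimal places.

Ranks of variable 1: 4, 5, 3, 2, 1
Ranks of variable 2: 5, 3, 1, 4, 2
d = r₁ − r₂: -1, 2, 2, -2, -1
d²: 1, 4, 4, 4, 1; Σd² = 14
ρ = 1 − 6·14/(5·24) = 1 − 84/120 = 0.300

0.300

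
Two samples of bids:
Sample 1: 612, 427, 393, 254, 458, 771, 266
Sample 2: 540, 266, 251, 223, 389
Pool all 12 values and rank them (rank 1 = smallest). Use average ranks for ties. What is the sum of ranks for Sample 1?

Sorted (ascending): 223, 251, 254, 266, 266, 389, 393, 427, 458, 540, 612, 771
The 2 values of 266 occupy positions 4–5 → average rank (4+5)/2 = 4.5.
Sample 1 values → pooled ranks: 612→11, 427→8, 393→7, 254→3, 458→9, 771→12, 266→4.5
Rank sum = 11 + 8 + 7 + 3 + 9 + 12 + 4.5 = 54.5

54.5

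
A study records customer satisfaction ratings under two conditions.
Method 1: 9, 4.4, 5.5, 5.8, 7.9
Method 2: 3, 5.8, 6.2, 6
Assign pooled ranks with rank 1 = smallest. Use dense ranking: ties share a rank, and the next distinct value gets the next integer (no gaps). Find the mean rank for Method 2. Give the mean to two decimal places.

4.00

Sorted (ascending): 3, 4.4, 5.5, 5.8, 5.8, 6, 6.2, 7.9, 9
The 2 values of 5.8 share dense rank 4.
Remaining distinct values take the next consecutive integers.
Method 2 values → pooled ranks: 3→1, 5.8→4, 6.2→6, 6→5
Mean rank = (1 + 4 + 6 + 5) / 4 = 4.00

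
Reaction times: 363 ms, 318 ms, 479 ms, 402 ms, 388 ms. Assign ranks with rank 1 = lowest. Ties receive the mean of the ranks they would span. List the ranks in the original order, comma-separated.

Sorted (ascending): 318, 363, 388, 402, 479
No ties — each value takes its position as its rank.

2, 1, 5, 4, 3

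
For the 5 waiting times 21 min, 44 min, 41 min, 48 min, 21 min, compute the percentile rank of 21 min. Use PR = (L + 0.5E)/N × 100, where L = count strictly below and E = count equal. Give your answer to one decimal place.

N = 5.
Strictly below 21: 0. Equal to 21: 2.
PR = (0 + 0.5·2)/5 × 100 = 20.0

20.0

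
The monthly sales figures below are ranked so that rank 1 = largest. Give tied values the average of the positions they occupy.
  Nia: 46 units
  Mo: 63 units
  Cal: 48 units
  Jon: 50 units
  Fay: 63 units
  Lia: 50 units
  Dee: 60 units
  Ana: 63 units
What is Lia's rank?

5.5

Sorted (descending): 63, 63, 63, 60, 50, 50, 48, 46
The 3 values of 63 occupy positions 1–3 → average rank 2.
The 2 values of 50 occupy positions 5–6 → average rank (5+6)/2 = 5.5.
Lia has value 50 units → rank 5.5.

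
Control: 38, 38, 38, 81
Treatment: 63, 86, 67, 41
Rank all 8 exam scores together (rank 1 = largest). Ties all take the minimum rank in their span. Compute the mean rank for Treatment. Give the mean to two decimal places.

3.25

Sorted (descending): 86, 81, 67, 63, 41, 38, 38, 38
The 3 values of 38 occupy positions 6–8 → each gets rank 6.
Treatment values → pooled ranks: 63→4, 86→1, 67→3, 41→5
Mean rank = (4 + 1 + 3 + 5) / 4 = 3.25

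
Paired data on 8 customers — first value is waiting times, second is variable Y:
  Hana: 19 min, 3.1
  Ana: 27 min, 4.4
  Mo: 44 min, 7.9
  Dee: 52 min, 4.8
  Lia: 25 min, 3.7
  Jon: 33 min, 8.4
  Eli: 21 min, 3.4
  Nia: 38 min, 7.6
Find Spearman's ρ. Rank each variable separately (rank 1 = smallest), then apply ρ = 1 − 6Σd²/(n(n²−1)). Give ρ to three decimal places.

Ranks of variable 1: 1, 4, 7, 8, 3, 5, 2, 6
Ranks of variable 2: 1, 4, 7, 5, 3, 8, 2, 6
d = r₁ − r₂: 0, 0, 0, 3, 0, -3, 0, 0
d²: 0, 0, 0, 9, 0, 9, 0, 0; Σd² = 18
ρ = 1 − 6·18/(8·63) = 1 − 108/504 = 0.786

0.786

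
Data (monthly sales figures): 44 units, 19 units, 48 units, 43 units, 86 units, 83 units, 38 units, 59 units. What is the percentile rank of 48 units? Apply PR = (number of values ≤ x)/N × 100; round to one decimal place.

N = 8.
Strictly below 48: 4. Equal to 48: 1.
PR = 5/8 × 100 = 62.5

62.5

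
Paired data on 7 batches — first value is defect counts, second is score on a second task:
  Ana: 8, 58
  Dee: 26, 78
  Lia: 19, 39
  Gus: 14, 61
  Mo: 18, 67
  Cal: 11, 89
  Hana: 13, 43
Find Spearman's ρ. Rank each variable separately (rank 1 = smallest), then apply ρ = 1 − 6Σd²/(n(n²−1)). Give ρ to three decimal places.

0.000

Ranks of variable 1: 1, 7, 6, 4, 5, 2, 3
Ranks of variable 2: 3, 6, 1, 4, 5, 7, 2
d = r₁ − r₂: -2, 1, 5, 0, 0, -5, 1
d²: 4, 1, 25, 0, 0, 25, 1; Σd² = 56
ρ = 1 − 6·56/(7·48) = 1 − 336/336 = 0.000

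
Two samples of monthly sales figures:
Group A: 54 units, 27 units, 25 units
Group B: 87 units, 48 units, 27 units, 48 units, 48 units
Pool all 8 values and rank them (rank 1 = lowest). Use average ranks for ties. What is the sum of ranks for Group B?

Sorted (ascending): 25, 27, 27, 48, 48, 48, 54, 87
The 2 values of 27 occupy positions 2–3 → average rank (2+3)/2 = 2.5.
The 3 values of 48 occupy positions 4–6 → average rank 5.
Group B values → pooled ranks: 87→8, 48→5, 27→2.5, 48→5, 48→5
Rank sum = 8 + 5 + 2.5 + 5 + 5 = 25.5

25.5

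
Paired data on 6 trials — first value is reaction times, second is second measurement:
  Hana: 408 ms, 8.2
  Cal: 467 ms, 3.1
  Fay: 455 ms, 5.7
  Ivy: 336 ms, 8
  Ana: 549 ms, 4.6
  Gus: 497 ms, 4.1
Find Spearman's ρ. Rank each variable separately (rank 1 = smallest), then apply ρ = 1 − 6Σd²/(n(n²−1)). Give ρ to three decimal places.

-0.714

Ranks of variable 1: 2, 4, 3, 1, 6, 5
Ranks of variable 2: 6, 1, 4, 5, 3, 2
d = r₁ − r₂: -4, 3, -1, -4, 3, 3
d²: 16, 9, 1, 16, 9, 9; Σd² = 60
ρ = 1 − 6·60/(6·35) = 1 − 360/210 = -0.714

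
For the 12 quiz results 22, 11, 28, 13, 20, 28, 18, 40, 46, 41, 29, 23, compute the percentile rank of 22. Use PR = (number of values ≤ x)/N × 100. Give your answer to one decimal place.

N = 12.
Strictly below 22: 4. Equal to 22: 1.
PR = 5/12 × 100 = 41.7

41.7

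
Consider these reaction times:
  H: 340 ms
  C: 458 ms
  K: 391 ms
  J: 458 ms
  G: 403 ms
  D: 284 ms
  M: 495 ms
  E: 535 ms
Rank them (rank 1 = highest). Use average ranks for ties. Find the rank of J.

Sorted (descending): 535, 495, 458, 458, 403, 391, 340, 284
The 2 values of 458 occupy positions 3–4 → average rank (3+4)/2 = 3.5.
J has value 458 ms → rank 3.5.

3.5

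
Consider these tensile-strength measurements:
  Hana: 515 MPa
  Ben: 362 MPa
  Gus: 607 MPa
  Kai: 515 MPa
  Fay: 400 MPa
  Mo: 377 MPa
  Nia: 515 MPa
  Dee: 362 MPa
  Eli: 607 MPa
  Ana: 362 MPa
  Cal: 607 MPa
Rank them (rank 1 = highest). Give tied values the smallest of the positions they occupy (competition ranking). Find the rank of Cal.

1

Sorted (descending): 607, 607, 607, 515, 515, 515, 400, 377, 362, 362, 362
The 3 values of 607 occupy positions 1–3 → each gets rank 1.
The 3 values of 515 occupy positions 4–6 → each gets rank 4.
The 3 values of 362 occupy positions 9–11 → each gets rank 9.
Cal has value 607 MPa → rank 1.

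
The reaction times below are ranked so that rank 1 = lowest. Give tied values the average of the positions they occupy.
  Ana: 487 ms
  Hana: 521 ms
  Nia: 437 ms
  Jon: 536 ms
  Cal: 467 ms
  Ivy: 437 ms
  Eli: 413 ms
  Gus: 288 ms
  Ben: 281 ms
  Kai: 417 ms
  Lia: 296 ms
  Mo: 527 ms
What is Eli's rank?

4

Sorted (ascending): 281, 288, 296, 413, 417, 437, 437, 467, 487, 521, 527, 536
The 2 values of 437 occupy positions 6–7 → average rank (6+7)/2 = 6.5.
Eli has value 413 ms → rank 4.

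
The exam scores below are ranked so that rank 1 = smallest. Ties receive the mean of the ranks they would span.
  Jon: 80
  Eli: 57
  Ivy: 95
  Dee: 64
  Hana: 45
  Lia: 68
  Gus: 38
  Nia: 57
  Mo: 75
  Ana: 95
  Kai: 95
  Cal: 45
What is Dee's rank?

6

Sorted (ascending): 38, 45, 45, 57, 57, 64, 68, 75, 80, 95, 95, 95
The 2 values of 45 occupy positions 2–3 → average rank (2+3)/2 = 2.5.
The 2 values of 57 occupy positions 4–5 → average rank (4+5)/2 = 4.5.
The 3 values of 95 occupy positions 10–12 → average rank 11.
Dee has value 64 → rank 6.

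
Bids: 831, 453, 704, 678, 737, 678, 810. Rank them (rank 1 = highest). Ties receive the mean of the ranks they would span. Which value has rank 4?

704

Sorted (descending): 831, 810, 737, 704, 678, 678, 453
The 2 values of 678 occupy positions 5–6 → average rank (5+6)/2 = 5.5.
Rank 4 → value 704.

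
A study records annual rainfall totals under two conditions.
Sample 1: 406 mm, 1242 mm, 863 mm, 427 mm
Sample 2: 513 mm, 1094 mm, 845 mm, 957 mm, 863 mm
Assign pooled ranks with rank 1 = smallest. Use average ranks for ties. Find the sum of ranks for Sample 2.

27.5

Sorted (ascending): 406, 427, 513, 845, 863, 863, 957, 1094, 1242
The 2 values of 863 occupy positions 5–6 → average rank (5+6)/2 = 5.5.
Sample 2 values → pooled ranks: 513→3, 1094→8, 845→4, 957→7, 863→5.5
Rank sum = 3 + 8 + 4 + 7 + 5.5 = 27.5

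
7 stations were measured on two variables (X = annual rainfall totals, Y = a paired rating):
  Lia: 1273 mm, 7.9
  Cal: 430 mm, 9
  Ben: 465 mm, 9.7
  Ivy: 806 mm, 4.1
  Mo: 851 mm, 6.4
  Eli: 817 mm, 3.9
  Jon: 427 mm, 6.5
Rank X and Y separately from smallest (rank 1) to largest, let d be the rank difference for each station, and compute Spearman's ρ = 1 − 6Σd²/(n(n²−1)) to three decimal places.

-0.321

Ranks of variable 1: 7, 2, 3, 4, 6, 5, 1
Ranks of variable 2: 5, 6, 7, 2, 3, 1, 4
d = r₁ − r₂: 2, -4, -4, 2, 3, 4, -3
d²: 4, 16, 16, 4, 9, 16, 9; Σd² = 74
ρ = 1 − 6·74/(7·48) = 1 − 444/336 = -0.321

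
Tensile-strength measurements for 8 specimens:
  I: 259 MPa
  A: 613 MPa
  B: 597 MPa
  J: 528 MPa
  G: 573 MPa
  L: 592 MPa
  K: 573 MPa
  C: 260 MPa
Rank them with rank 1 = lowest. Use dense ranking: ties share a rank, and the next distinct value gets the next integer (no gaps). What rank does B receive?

Sorted (ascending): 259, 260, 528, 573, 573, 592, 597, 613
The 2 values of 573 share dense rank 4.
Remaining distinct values take the next consecutive integers.
B has value 597 MPa → rank 6.

6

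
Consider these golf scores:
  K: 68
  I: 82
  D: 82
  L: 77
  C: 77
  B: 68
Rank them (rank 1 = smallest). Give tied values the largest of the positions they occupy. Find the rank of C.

4

Sorted (ascending): 68, 68, 77, 77, 82, 82
The 2 values of 68 occupy positions 1–2 → each gets rank 2.
The 2 values of 77 occupy positions 3–4 → each gets rank 4.
The 2 values of 82 occupy positions 5–6 → each gets rank 6.
C has value 77 → rank 4.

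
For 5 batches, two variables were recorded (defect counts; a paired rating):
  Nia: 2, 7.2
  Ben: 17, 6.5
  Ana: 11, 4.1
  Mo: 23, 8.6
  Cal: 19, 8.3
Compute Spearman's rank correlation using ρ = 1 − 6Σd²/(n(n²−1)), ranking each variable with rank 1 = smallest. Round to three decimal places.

Ranks of variable 1: 1, 3, 2, 5, 4
Ranks of variable 2: 3, 2, 1, 5, 4
d = r₁ − r₂: -2, 1, 1, 0, 0
d²: 4, 1, 1, 0, 0; Σd² = 6
ρ = 1 − 6·6/(5·24) = 1 − 36/120 = 0.700

0.700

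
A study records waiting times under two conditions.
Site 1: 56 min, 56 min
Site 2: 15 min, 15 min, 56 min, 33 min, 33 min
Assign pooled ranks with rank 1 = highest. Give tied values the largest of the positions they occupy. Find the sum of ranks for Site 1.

6

Sorted (descending): 56, 56, 56, 33, 33, 15, 15
The 3 values of 56 occupy positions 1–3 → each gets rank 3.
The 2 values of 33 occupy positions 4–5 → each gets rank 5.
The 2 values of 15 occupy positions 6–7 → each gets rank 7.
Site 1 values → pooled ranks: 56→3, 56→3
Rank sum = 3 + 3 = 6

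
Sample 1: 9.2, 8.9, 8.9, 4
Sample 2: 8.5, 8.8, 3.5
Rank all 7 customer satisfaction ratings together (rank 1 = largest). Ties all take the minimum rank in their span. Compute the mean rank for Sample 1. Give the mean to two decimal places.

2.75

Sorted (descending): 9.2, 8.9, 8.9, 8.8, 8.5, 4, 3.5
The 2 values of 8.9 occupy positions 2–3 → each gets rank 2.
Sample 1 values → pooled ranks: 9.2→1, 8.9→2, 8.9→2, 4→6
Mean rank = (1 + 2 + 2 + 6) / 4 = 2.75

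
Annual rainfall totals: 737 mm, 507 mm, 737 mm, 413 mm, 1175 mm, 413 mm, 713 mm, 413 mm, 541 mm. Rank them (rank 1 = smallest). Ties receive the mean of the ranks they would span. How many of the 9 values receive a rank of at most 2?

Sorted (ascending): 413, 413, 413, 507, 541, 713, 737, 737, 1175
The 3 values of 413 occupy positions 1–3 → average rank 2.
The 2 values of 737 occupy positions 7–8 → average rank (7+8)/2 = 7.5.
Ranks ≤ 2: {2, 2, 2} → 3 values.

3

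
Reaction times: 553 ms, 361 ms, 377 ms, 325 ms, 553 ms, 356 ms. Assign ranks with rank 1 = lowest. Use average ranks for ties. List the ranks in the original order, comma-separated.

Sorted (ascending): 325, 356, 361, 377, 553, 553
The 2 values of 553 occupy positions 5–6 → average rank (5+6)/2 = 5.5.

5.5, 3, 4, 1, 5.5, 2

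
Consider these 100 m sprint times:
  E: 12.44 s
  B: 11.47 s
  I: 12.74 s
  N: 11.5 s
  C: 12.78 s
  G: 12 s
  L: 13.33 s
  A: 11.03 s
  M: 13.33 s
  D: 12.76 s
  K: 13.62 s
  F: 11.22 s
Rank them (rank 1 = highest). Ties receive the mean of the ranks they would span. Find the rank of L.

2.5

Sorted (descending): 13.62, 13.33, 13.33, 12.78, 12.76, 12.74, 12.44, 12, 11.5, 11.47, 11.22, 11.03
The 2 values of 13.33 occupy positions 2–3 → average rank (2+3)/2 = 2.5.
L has value 13.33 s → rank 2.5.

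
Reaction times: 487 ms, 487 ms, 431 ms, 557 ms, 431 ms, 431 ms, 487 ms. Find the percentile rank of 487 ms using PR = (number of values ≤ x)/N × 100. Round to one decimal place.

85.7

N = 7.
Strictly below 487: 3. Equal to 487: 3.
PR = 6/7 × 100 = 85.7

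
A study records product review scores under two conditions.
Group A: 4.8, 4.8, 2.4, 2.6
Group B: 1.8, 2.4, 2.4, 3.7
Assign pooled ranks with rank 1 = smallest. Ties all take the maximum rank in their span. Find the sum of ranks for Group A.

Sorted (ascending): 1.8, 2.4, 2.4, 2.4, 2.6, 3.7, 4.8, 4.8
The 3 values of 2.4 occupy positions 2–4 → each gets rank 4.
The 2 values of 4.8 occupy positions 7–8 → each gets rank 8.
Group A values → pooled ranks: 4.8→8, 4.8→8, 2.4→4, 2.6→5
Rank sum = 8 + 8 + 4 + 5 = 25

25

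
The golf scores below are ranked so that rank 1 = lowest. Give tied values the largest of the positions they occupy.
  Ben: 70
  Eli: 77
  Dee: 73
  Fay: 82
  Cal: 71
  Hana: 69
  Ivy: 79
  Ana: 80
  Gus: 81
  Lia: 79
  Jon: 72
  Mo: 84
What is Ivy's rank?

Sorted (ascending): 69, 70, 71, 72, 73, 77, 79, 79, 80, 81, 82, 84
The 2 values of 79 occupy positions 7–8 → each gets rank 8.
Ivy has value 79 → rank 8.

8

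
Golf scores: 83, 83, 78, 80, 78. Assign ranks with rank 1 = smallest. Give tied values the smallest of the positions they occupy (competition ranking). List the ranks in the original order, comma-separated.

4, 4, 1, 3, 1

Sorted (ascending): 78, 78, 80, 83, 83
The 2 values of 78 occupy positions 1–2 → each gets rank 1.
The 2 values of 83 occupy positions 4–5 → each gets rank 4.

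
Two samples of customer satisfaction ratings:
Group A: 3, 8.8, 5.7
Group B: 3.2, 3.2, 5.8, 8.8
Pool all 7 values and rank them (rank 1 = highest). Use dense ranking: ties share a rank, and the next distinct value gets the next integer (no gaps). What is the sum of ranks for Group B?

11

Sorted (descending): 8.8, 8.8, 5.8, 5.7, 3.2, 3.2, 3
The 2 values of 8.8 share dense rank 1.
The 2 values of 3.2 share dense rank 4.
Remaining distinct values take the next consecutive integers.
Group B values → pooled ranks: 3.2→4, 3.2→4, 5.8→2, 8.8→1
Rank sum = 4 + 4 + 2 + 1 = 11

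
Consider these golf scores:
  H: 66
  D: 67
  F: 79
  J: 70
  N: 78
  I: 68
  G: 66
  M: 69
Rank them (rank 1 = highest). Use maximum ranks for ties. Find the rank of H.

8

Sorted (descending): 79, 78, 70, 69, 68, 67, 66, 66
The 2 values of 66 occupy positions 7–8 → each gets rank 8.
H has value 66 → rank 8.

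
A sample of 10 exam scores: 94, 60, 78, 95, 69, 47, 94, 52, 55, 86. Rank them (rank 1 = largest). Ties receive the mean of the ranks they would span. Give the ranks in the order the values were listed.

2.5, 7, 5, 1, 6, 10, 2.5, 9, 8, 4

Sorted (descending): 95, 94, 94, 86, 78, 69, 60, 55, 52, 47
The 2 values of 94 occupy positions 2–3 → average rank (2+3)/2 = 2.5.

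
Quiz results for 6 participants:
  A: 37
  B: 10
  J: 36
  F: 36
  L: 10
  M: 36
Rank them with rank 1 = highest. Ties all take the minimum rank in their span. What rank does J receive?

2

Sorted (descending): 37, 36, 36, 36, 10, 10
The 3 values of 36 occupy positions 2–4 → each gets rank 2.
The 2 values of 10 occupy positions 5–6 → each gets rank 5.
J has value 36 → rank 2.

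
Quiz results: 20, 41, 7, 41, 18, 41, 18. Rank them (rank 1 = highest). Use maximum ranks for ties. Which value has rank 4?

20

Sorted (descending): 41, 41, 41, 20, 18, 18, 7
The 3 values of 41 occupy positions 1–3 → each gets rank 3.
The 2 values of 18 occupy positions 5–6 → each gets rank 6.
Rank 4 → value 20.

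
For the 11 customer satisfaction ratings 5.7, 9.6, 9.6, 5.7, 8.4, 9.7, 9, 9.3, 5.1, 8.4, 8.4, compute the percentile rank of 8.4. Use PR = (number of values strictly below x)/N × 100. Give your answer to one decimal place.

27.3

N = 11.
Strictly below 8.4: 3. Equal to 8.4: 3.
PR = 3/11 × 100 = 27.3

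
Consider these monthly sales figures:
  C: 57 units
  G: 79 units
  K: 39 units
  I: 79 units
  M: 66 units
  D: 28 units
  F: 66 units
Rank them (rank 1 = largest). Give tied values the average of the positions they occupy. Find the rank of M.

3.5

Sorted (descending): 79, 79, 66, 66, 57, 39, 28
The 2 values of 79 occupy positions 1–2 → average rank (1+2)/2 = 1.5.
The 2 values of 66 occupy positions 3–4 → average rank (3+4)/2 = 3.5.
M has value 66 units → rank 3.5.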